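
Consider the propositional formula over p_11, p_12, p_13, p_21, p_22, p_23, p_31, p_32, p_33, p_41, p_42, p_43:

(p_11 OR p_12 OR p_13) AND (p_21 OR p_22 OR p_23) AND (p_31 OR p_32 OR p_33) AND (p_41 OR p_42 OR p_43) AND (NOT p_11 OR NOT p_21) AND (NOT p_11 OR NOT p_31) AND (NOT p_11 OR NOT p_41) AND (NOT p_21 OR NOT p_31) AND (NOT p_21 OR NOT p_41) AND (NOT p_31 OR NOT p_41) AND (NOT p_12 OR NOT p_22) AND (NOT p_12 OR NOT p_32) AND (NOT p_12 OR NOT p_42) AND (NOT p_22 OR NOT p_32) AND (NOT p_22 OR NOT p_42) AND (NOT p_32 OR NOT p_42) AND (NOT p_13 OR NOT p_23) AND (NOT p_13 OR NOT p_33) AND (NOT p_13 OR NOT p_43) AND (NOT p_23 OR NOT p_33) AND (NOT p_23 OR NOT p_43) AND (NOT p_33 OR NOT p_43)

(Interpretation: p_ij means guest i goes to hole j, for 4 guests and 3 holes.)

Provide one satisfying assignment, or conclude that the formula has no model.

Suppose p_11 = false.
Suppose p_12 = true.
(NOT p_22) alone gives p_22 = false.
(NOT p_32) alone gives p_32 = false.
(NOT p_42) alone gives p_42 = false.
Suppose p_21 = true.
(NOT p_31) alone gives p_31 = false.
(p_33) alone gives p_33 = true.
(NOT p_41) alone gives p_41 = false.
(p_43) alone gives p_43 = true.
Now (NOT p_43) is unsatisfied and unit — conflict.
Backtrack on p_21: now try p_21 = false.
(p_23) alone gives p_23 = true.
(NOT p_13) alone gives p_13 = false.
(NOT p_33) alone gives p_33 = false.
(p_31) alone gives p_31 = true.
(NOT p_41) alone gives p_41 = false.
(p_43) alone gives p_43 = true.
Now (NOT p_43) is unsatisfied and unit — conflict.
Both values of p_21 lead to a conflict.
Backtrack on p_12: now try p_12 = false.
(p_13) alone gives p_13 = true.
(NOT p_23) alone gives p_23 = false.
(NOT p_33) alone gives p_33 = false.
(NOT p_43) alone gives p_43 = false.
Suppose p_21 = true.
(NOT p_31) alone gives p_31 = false.
(p_32) alone gives p_32 = true.
(NOT p_41) alone gives p_41 = false.
(p_42) alone gives p_42 = true.
Now (NOT p_42) is unsatisfied and unit — conflict.
Backtrack on p_21: now try p_21 = false.
(p_22) alone gives p_22 = true.
(NOT p_32) alone gives p_32 = false.
(p_31) alone gives p_31 = true.
(NOT p_41) alone gives p_41 = false.
(p_42) alone gives p_42 = true.
Now (NOT p_42) is unsatisfied and unit — conflict.
Both values of p_21 lead to a conflict.
Both values of p_12 lead to a conflict.
Backtrack on p_11: now try p_11 = true.
(NOT p_21) alone gives p_21 = false.
(NOT p_31) alone gives p_31 = false.
(NOT p_41) alone gives p_41 = false.
Suppose p_22 = true.
(NOT p_12) alone gives p_12 = false.
(NOT p_32) alone gives p_32 = false.
(p_33) alone gives p_33 = true.
(NOT p_42) alone gives p_42 = false.
(p_43) alone gives p_43 = true.
Now (NOT p_43) is unsatisfied and unit — conflict.
Backtrack on p_22: now try p_22 = false.
(p_23) alone gives p_23 = true.
(NOT p_13) alone gives p_13 = false.
(NOT p_33) alone gives p_33 = false.
(p_32) alone gives p_32 = true.
(NOT p_12) alone gives p_12 = false.
(NOT p_42) alone gives p_42 = false.
(p_43) alone gives p_43 = true.
Now (NOT p_43) is unsatisfied and unit — conflict.
Both values of p_22 lead to a conflict.
Both values of p_11 lead to a conflict.

UNSATISFIABLE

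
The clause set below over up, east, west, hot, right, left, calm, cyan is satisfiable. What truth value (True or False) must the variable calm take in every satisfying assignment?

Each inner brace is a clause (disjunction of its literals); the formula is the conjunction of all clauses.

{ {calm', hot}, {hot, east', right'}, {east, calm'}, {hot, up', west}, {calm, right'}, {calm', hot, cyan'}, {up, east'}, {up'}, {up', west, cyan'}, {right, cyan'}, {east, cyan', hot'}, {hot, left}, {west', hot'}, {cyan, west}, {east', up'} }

False

Suppose calm = 1.
The clause (hot) is unit, so hot = 1.
The clause (east) is unit, so east = 1.
The clause (up) is unit, so up = 1.
But (up') is also a unit clause — contradiction.
So every satisfying assignment has calm = False.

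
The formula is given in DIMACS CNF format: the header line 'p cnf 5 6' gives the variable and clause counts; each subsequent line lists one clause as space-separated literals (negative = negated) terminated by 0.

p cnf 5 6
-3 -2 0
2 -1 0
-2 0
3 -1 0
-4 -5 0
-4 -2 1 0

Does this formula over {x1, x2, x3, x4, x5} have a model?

Unit clause (¬x2) forces x2 = False.
Unit clause (¬x1) forces x1 = False.
Suppose x4 = False.
Every clause is now satisfied; x3, x5 are unconstrained.
A satisfying assignment: x1=False, x2=False, x3=True, x4=False, x5=False.

Yes, satisfiable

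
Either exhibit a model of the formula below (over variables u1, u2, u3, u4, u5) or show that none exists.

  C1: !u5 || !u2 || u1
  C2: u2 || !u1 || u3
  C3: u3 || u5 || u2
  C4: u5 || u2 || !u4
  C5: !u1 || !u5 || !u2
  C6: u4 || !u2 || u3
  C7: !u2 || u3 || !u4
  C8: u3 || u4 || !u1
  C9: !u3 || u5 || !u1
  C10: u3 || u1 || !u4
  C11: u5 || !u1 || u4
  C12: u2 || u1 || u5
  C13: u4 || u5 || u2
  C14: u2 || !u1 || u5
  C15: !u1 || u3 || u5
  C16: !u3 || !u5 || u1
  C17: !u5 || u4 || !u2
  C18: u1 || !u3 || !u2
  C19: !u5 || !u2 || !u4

u1: true; u2: false; u3: true; u4: false; u5: true

Try u5 = true.
Try u2 = false.
Try u1 = true.
(u3) alone gives u3 = true.
All clauses hold; u4 can take either value.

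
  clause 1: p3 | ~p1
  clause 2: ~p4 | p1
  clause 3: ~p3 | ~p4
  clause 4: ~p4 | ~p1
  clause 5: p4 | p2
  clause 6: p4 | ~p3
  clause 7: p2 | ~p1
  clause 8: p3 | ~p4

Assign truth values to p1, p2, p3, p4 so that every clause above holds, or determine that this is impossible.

p1: 0; p2: 1; p3: 0; p4: 0

Try p3 = 0.
From the singleton clause (~p1), p1 = 0.
From the singleton clause (~p4), p4 = 0.
From the singleton clause (p2), p2 = 1.
Every clause now holds.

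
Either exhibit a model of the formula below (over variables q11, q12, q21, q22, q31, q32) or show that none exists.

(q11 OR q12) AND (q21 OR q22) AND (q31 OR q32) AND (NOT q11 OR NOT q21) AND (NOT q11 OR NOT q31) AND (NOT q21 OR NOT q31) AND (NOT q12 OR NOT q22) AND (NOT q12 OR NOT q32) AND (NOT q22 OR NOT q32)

UNSATISFIABLE

Case q11 = true:
The clause (NOT q21) is unit, so q21 = false.
The clause (q22) is unit, so q22 = true.
The clause (NOT q31) is unit, so q31 = false.
The clause (q32) is unit, so q32 = true.
That conflicts with the unit clause (NOT q32).
So q11 must be the other value — set q11 = false.
The clause (q12) is unit, so q12 = true.
The clause (NOT q22) is unit, so q22 = false.
The clause (q21) is unit, so q21 = true.
The clause (NOT q31) is unit, so q31 = false.
The clause (q32) is unit, so q32 = true.
That conflicts with the unit clause (NOT q32).
Neither q11 = true nor q11 = false works.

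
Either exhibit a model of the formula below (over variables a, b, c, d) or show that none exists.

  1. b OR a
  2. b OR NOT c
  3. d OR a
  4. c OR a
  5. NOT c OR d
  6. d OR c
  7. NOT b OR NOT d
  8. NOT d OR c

Suppose b = true.
From the singleton clause (NOT d), d = false.
From the singleton clause (a), a = true.
From the singleton clause (NOT c), c = false.
But (c) is also a unit clause — contradiction.
That branch fails; take b = false instead.
From the singleton clause (a), a = true.
From the singleton clause (NOT c), c = false.
From the singleton clause (d), d = true.
But (NOT d) is also a unit clause — contradiction.
Both values of b lead to a conflict.

UNSATISFIABLE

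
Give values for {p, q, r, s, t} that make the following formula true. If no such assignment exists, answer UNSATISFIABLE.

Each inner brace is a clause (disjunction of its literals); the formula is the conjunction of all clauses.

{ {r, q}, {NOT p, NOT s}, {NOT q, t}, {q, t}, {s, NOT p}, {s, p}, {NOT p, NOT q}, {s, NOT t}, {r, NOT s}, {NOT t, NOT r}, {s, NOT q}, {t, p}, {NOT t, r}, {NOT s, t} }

UNSATISFIABLE

Case r = true:
From the singleton clause (NOT t), t = false.
From the singleton clause (NOT q), q = false.
But (q) is also a unit clause — contradiction.
Backtrack on r: now try r = false.
From the singleton clause (q), q = true.
From the singleton clause (t), t = true.
But (NOT t) is also a unit clause — contradiction.
Neither r = true nor r = false works.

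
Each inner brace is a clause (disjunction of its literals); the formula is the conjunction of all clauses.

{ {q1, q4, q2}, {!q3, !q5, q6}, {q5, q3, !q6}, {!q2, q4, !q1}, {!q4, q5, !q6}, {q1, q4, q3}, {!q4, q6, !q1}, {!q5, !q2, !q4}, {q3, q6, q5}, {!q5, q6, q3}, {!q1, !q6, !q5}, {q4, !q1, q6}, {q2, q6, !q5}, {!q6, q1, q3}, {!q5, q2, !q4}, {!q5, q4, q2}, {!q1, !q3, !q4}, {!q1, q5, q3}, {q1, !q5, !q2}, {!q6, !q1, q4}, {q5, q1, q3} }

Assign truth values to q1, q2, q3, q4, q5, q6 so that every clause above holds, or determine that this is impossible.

Suppose q1 = false.
Suppose q4 = false.
The clause (q2) is unit, so q2 = true.
The clause (q3) is unit, so q3 = true.
The clause (!q5) is unit, so q5 = false.
Every clause is now satisfied; q6 is unconstrained.

q1=false,  q2=true,  q3=true,  q4=false,  q5=false,  q6=true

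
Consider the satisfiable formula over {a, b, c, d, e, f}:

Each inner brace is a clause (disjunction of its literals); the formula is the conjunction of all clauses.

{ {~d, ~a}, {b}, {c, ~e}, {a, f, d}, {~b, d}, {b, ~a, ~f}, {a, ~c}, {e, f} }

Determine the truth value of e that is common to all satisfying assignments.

False

Suppose e = 1.
From the singleton clause (b), b = 1.
From the singleton clause (c), c = 1.
From the singleton clause (d), d = 1.
From the singleton clause (~a), a = 0.
That conflicts with the unit clause (a).
So every satisfying assignment has e = False.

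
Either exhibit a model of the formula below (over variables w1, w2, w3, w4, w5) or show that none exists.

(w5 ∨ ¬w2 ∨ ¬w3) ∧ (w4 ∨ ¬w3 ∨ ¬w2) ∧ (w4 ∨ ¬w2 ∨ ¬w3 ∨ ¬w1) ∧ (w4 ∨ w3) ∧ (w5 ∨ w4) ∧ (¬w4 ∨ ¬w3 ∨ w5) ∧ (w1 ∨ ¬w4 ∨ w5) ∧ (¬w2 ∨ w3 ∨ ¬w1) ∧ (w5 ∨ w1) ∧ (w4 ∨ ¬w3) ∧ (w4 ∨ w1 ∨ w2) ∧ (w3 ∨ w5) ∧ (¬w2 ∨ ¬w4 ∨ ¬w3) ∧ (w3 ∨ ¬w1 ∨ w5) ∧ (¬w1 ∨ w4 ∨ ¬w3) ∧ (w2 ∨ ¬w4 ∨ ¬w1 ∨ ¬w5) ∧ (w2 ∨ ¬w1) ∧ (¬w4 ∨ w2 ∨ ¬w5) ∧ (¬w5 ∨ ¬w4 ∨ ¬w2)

UNSATISFIABLE

Try w4 = True.
Try w3 = False.
The clause (w5) is unit, so w5 = True.
The clause (w2) is unit, so w2 = True.
But (¬w2) is also a unit clause — contradiction.
Backtrack on w3: now try w3 = True.
The clause (w5) is unit, so w5 = True.
The clause (¬w2) is unit, so w2 = False.
But (w2) is also a unit clause — contradiction.
Either choice for w3 ends in contradiction.
Backtrack on w4: now try w4 = False.
The clause (w3) is unit, so w3 = True.
But (¬w3) is also a unit clause — contradiction.
Either choice for w4 ends in contradiction.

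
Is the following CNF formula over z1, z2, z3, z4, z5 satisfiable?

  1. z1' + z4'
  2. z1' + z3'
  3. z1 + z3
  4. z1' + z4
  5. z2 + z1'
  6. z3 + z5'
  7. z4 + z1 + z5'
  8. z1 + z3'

Branch on z1: set z1 = 0.
From the singleton clause (z3), z3 = 1.
But (z3') is also a unit clause — contradiction.
Undo z1 and try z1 = 1.
From the singleton clause (z4'), z4 = 0.
But (z4) is also a unit clause — contradiction.
Either choice for z1 ends in contradiction.
No assignment satisfies every clause.

No, unsatisfiable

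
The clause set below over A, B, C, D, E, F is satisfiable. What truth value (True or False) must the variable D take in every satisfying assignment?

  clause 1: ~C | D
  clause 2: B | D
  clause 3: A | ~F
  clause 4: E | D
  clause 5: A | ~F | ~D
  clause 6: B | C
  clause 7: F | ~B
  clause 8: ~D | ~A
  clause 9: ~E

True

Suppose D = 0.
From the singleton clause (~C), C = 0.
From the singleton clause (B), B = 1.
From the singleton clause (E), E = 1.
But (~E) is also a unit clause — contradiction.
So every satisfying assignment has D = True.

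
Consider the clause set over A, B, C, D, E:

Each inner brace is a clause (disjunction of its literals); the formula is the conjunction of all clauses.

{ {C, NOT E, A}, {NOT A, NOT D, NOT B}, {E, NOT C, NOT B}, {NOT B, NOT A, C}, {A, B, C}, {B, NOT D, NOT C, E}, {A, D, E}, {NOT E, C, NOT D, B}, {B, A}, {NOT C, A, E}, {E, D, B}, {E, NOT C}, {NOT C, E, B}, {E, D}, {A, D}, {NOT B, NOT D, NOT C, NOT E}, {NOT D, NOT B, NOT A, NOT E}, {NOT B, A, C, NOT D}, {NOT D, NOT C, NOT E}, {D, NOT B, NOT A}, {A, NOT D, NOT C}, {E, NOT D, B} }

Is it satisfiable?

Satisfiable

Case B = false:
Unit clause (A) forces A = true.
Case E = true:
Case C = true:
Unit clause (NOT D) forces D = false.
All clauses are satisfied.
A satisfying assignment: A ↦ true,  B ↦ false,  C ↦ true,  D ↦ false,  E ↦ true.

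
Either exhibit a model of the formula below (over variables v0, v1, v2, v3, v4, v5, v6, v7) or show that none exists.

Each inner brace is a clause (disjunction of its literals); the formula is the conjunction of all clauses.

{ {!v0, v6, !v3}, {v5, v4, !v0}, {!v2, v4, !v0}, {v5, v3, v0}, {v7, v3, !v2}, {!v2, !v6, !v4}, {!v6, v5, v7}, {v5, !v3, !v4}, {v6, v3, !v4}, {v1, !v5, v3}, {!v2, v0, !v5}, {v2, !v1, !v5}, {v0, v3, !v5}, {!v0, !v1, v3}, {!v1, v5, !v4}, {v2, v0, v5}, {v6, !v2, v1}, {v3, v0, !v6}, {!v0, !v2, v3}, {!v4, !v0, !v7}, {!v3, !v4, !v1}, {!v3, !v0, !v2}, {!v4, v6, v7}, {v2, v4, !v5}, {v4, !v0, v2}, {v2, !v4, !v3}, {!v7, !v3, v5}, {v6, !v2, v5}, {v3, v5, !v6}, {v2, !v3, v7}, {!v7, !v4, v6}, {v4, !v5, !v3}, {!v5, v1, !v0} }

UNSATISFIABLE

Try v0 = false.
Try v5 = true.
From the singleton clause (!v2), v2 = false.
From the singleton clause (!v1), v1 = false.
From the singleton clause (v3), v3 = true.
From the singleton clause (v4), v4 = true.
Now (!v4) is unsatisfied and unit — conflict.
So v5 must be the other value — set v5 = false.
From the singleton clause (v3), v3 = true.
From the singleton clause (!v4), v4 = false.
From the singleton clause (v2), v2 = true.
From the singleton clause (!v7), v7 = false.
From the singleton clause (!v6), v6 = false.
Now (v6) is unsatisfied and unit — conflict.
Either choice for v5 ends in contradiction.
So v0 must be the other value — set v0 = true.
Try v6 = true.
Try v5 = true.
From the singleton clause (v1), v1 = true.
From the singleton clause (v2), v2 = true.
From the singleton clause (v4), v4 = true.
Now (!v4) is unsatisfied and unit — conflict.
So v5 must be the other value — set v5 = false.
From the singleton clause (v4), v4 = true.
From the singleton clause (!v2), v2 = false.
From the singleton clause (v7), v7 = true.
Now (!v7) is unsatisfied and unit — conflict.
Either choice for v5 ends in contradiction.
So v6 must be the other value — set v6 = false.
From the singleton clause (!v3), v3 = false.
From the singleton clause (!v4), v4 = false.
From the singleton clause (v5), v5 = true.
From the singleton clause (!v2), v2 = false.
Now (v2) is unsatisfied and unit — conflict.
Either choice for v6 ends in contradiction.
Either choice for v0 ends in contradiction.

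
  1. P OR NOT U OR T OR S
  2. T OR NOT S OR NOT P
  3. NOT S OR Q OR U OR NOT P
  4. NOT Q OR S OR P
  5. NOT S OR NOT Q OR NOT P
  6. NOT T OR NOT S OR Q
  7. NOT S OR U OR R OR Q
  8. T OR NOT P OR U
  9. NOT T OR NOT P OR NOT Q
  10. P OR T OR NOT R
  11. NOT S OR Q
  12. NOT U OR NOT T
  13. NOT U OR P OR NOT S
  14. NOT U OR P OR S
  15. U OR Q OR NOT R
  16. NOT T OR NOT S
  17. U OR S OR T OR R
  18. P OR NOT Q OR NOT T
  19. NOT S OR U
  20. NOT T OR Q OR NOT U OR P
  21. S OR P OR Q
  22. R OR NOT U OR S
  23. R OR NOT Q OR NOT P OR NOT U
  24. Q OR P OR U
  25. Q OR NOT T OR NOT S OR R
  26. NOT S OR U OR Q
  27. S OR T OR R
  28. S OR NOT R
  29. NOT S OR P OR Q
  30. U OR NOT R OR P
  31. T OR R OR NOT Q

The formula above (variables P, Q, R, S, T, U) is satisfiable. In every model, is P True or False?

Suppose P = false.
Case Q = false:
(NOT S) alone gives S = false.
Now (S) is unsatisfied and unit — conflict.
Backtrack on Q: now try Q = true.
(S) alone gives S = true.
(NOT U) alone gives U = false.
Now (U) is unsatisfied and unit — conflict.
Both values of Q lead to a conflict.
So every satisfying assignment has P = True.

True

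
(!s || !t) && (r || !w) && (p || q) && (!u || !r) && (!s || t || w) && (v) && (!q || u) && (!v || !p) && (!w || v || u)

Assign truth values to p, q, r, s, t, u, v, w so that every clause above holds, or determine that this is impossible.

The clause (v) is unit, so v = true.
The clause (!p) is unit, so p = false.
The clause (q) is unit, so q = true.
The clause (u) is unit, so u = true.
The clause (!r) is unit, so r = false.
The clause (!w) is unit, so w = false.
Try s = false.
Every clause is now satisfied; t is unconstrained.

p: false, q: true, r: false, s: false, t: true, u: true, v: true, w: false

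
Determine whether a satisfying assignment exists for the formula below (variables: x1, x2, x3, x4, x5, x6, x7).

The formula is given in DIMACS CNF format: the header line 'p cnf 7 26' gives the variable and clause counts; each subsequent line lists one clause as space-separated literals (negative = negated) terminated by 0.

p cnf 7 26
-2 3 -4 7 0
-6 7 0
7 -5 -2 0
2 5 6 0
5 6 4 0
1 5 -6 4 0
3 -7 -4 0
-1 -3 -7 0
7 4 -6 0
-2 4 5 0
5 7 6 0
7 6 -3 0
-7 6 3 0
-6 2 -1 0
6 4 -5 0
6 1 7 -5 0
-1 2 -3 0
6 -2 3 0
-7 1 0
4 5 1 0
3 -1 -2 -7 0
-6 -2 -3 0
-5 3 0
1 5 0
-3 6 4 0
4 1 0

Suppose x6 = False.
Suppose x2 = True.
Unit clause (x3) forces x3 = True.
Unit clause (x7) forces x7 = True.
Unit clause (¬x1) forces x1 = False.
That conflicts with the unit clause (x1).
That branch fails; take x2 = False instead.
Unit clause (x5) forces x5 = True.
Unit clause (x4) forces x4 = True.
Unit clause (x3) forces x3 = True.
Unit clause (x7) forces x7 = True.
Unit clause (¬x1) forces x1 = False.
That conflicts with the unit clause (x1).
Either choice for x2 ends in contradiction.
That branch fails; take x6 = True instead.
Unit clause (x7) forces x7 = True.
Unit clause (x1) forces x1 = True.
Unit clause (¬x3) forces x3 = False.
Unit clause (¬x4) forces x4 = False.
Unit clause (x2) forces x2 = True.
That conflicts with the unit clause (¬x2).
Either choice for x6 ends in contradiction.
No assignment satisfies every clause.

No, unsatisfiable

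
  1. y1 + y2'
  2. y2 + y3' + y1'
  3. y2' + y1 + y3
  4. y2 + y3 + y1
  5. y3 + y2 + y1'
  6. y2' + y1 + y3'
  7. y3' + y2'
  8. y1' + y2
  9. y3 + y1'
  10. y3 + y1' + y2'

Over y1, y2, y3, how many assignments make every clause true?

1

There are 2^3 = 8 truth assignments over (y1, y2, y3).
Check each against the 10 clauses (columns in the order y1, y2, y3):
  F F F  ✗ fails (y2 + y3 + y1)
  F F T  ✓ satisfies all
  F T F  ✗ fails (y1 + y2')
  F T T  ✗ fails (y1 + y2')
  T F F  ✗ fails (y3 + y2 + y1')
  T F T  ✗ fails (y2 + y3' + y1')
  T T F  ✗ fails (y3 + y1')
  T T T  ✗ fails (y3' + y2')
1 of the 8 rows is a model.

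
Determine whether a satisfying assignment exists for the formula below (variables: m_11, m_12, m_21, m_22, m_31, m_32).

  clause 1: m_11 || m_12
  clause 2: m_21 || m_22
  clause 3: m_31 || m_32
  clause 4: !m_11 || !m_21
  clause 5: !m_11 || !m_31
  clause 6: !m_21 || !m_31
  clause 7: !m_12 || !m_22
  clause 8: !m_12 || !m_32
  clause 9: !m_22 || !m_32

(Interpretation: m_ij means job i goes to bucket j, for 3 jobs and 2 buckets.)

Case m_11 = true:
The clause (!m_21) is unit, so m_21 = false.
The clause (m_22) is unit, so m_22 = true.
The clause (!m_31) is unit, so m_31 = false.
The clause (m_32) is unit, so m_32 = true.
But (!m_32) is also a unit clause — contradiction.
So m_11 must be the other value — set m_11 = false.
The clause (m_12) is unit, so m_12 = true.
The clause (!m_22) is unit, so m_22 = false.
The clause (m_21) is unit, so m_21 = true.
The clause (!m_31) is unit, so m_31 = false.
The clause (m_32) is unit, so m_32 = true.
But (!m_32) is also a unit clause — contradiction.
Neither m_11 = true nor m_11 = false works.
No assignment satisfies every clause.

Unsatisfiable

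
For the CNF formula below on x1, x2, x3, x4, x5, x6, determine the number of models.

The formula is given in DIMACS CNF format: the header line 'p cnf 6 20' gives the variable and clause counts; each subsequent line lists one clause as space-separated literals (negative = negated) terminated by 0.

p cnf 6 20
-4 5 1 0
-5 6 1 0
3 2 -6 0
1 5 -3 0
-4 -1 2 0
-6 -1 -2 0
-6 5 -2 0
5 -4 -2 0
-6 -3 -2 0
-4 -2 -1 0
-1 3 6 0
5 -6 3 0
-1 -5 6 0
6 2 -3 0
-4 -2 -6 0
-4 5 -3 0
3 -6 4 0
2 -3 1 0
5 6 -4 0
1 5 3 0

There are 2^6 = 64 truth assignments over (x1, x2, x3, x4, x5, x6).
Split on x3. With x3 = True, the clauses containing x3 are satisfied and ¬x3 drops from the rest; 3 of the 2^5 = 32 assignments to the other variables satisfy what remains.
With x3 = False, by the same count on the reduced clause set, 0 assignments work.
(One model: x1=T, x2=F, x3=T, x4=F, x5=F, x6=T.)
Total: 3 + 0 = 3.

3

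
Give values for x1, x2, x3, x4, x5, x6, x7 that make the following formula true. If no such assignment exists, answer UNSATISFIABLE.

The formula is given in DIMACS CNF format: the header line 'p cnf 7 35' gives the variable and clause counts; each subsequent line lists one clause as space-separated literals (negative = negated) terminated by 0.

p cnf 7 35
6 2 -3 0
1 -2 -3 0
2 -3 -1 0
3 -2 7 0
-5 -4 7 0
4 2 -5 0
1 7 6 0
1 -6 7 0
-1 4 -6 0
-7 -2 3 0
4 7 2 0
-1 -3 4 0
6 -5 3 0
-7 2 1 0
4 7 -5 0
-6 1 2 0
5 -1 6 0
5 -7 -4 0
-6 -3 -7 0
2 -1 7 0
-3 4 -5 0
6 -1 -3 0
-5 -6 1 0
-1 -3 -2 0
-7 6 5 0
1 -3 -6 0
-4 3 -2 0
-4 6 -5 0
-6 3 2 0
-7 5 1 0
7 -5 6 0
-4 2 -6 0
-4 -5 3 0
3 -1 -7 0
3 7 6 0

UNSATISFIABLE

Branch on x6: set x6 = True.
Branch on x1: set x1 = True.
(x4) alone gives x4 = True.
(x2) alone gives x2 = True.
(¬x3) alone gives x3 = False.
That conflicts with the unit clause (x3).
Backtrack on x1: now try x1 = False.
(x7) alone gives x7 = True.
(x2) alone gives x2 = True.
(¬x3) alone gives x3 = False.
That conflicts with the unit clause (x3).
Both values of x1 lead to a conflict.
Backtrack on x6: now try x6 = False.
Branch on x2: set x2 = True.
Branch on x1: set x1 = True.
(x5) alone gives x5 = True.
(x3) alone gives x3 = True.
That conflicts with the unit clause (¬x3).
Backtrack on x1: now try x1 = False.
(¬x3) alone gives x3 = False.
(x7) alone gives x7 = True.
That conflicts with the unit clause (¬x7).
Both values of x1 lead to a conflict.
Backtrack on x2: now try x2 = False.
(¬x3) alone gives x3 = False.
(¬x5) alone gives x5 = False.
(¬x1) alone gives x1 = False.
(x7) alone gives x7 = True.
That conflicts with the unit clause (¬x7).
Both values of x2 lead to a conflict.
Both values of x6 lead to a conflict.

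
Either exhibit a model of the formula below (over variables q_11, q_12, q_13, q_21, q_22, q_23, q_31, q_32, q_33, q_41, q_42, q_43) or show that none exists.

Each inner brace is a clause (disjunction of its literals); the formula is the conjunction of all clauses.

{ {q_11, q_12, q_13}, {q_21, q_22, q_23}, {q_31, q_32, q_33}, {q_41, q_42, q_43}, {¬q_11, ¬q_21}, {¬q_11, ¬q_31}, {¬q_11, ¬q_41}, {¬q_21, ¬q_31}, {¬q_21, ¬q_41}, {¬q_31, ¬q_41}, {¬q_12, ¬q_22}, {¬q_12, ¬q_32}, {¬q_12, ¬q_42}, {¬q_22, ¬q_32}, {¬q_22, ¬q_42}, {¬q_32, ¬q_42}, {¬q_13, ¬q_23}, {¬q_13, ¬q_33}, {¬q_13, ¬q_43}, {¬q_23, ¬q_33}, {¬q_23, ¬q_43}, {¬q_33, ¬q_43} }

Suppose q_11 = False.
Suppose q_12 = True.
From the singleton clause (¬q_22), q_22 = False.
From the singleton clause (¬q_32), q_32 = False.
From the singleton clause (¬q_42), q_42 = False.
Suppose q_21 = True.
From the singleton clause (¬q_31), q_31 = False.
From the singleton clause (q_33), q_33 = True.
From the singleton clause (¬q_41), q_41 = False.
From the singleton clause (q_43), q_43 = True.
That conflicts with the unit clause (¬q_43).
So q_21 must be the other value — set q_21 = False.
From the singleton clause (q_23), q_23 = True.
From the singleton clause (¬q_13), q_13 = False.
From the singleton clause (¬q_33), q_33 = False.
From the singleton clause (q_31), q_31 = True.
From the singleton clause (¬q_41), q_41 = False.
From the singleton clause (q_43), q_43 = True.
That conflicts with the unit clause (¬q_43).
Both values of q_21 lead to a conflict.
So q_12 must be the other value — set q_12 = False.
From the singleton clause (q_13), q_13 = True.
From the singleton clause (¬q_23), q_23 = False.
From the singleton clause (¬q_33), q_33 = False.
From the singleton clause (¬q_43), q_43 = False.
Suppose q_21 = True.
From the singleton clause (¬q_31), q_31 = False.
From the singleton clause (q_32), q_32 = True.
From the singleton clause (¬q_41), q_41 = False.
From the singleton clause (q_42), q_42 = True.
That conflicts with the unit clause (¬q_42).
So q_21 must be the other value — set q_21 = False.
From the singleton clause (q_22), q_22 = True.
From the singleton clause (¬q_32), q_32 = False.
From the singleton clause (q_31), q_31 = True.
From the singleton clause (¬q_41), q_41 = False.
From the singleton clause (q_42), q_42 = True.
That conflicts with the unit clause (¬q_42).
Both values of q_21 lead to a conflict.
Both values of q_12 lead to a conflict.
So q_11 must be the other value — set q_11 = True.
From the singleton clause (¬q_21), q_21 = False.
From the singleton clause (¬q_31), q_31 = False.
From the singleton clause (¬q_41), q_41 = False.
Suppose q_22 = True.
From the singleton clause (¬q_12), q_12 = False.
From the singleton clause (¬q_32), q_32 = False.
From the singleton clause (q_33), q_33 = True.
From the singleton clause (¬q_42), q_42 = False.
From the singleton clause (q_43), q_43 = True.
That conflicts with the unit clause (¬q_43).
So q_22 must be the other value — set q_22 = False.
From the singleton clause (q_23), q_23 = True.
From the singleton clause (¬q_13), q_13 = False.
From the singleton clause (¬q_33), q_33 = False.
From the singleton clause (q_32), q_32 = True.
From the singleton clause (¬q_12), q_12 = False.
From the singleton clause (¬q_42), q_42 = False.
From the singleton clause (q_43), q_43 = True.
That conflicts with the unit clause (¬q_43).
Both values of q_22 lead to a conflict.
Both values of q_11 lead to a conflict.

UNSATISFIABLE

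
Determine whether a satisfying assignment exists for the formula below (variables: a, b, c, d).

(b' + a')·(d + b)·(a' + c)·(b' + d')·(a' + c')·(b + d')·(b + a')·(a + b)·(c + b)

Suppose b = 1.
The clause (a') is unit, so a = 0.
The clause (d') is unit, so d = 0.
All clauses hold; c can take either value.
A satisfying assignment: a ↦ 0, b ↦ 1, c ↦ 0, d ↦ 0.

Yes, satisfiable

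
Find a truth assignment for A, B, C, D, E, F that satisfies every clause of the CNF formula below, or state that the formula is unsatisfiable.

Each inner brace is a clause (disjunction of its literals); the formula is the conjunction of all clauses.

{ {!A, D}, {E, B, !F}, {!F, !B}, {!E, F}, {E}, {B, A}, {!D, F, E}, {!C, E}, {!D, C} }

A ↦ true,  B ↦ false,  C ↦ true,  D ↦ true,  E ↦ true,  F ↦ true

Unit clause (E) forces E = true.
Unit clause (F) forces F = true.
Unit clause (!B) forces B = false.
Unit clause (A) forces A = true.
Unit clause (D) forces D = true.
Unit clause (C) forces C = true.
This assignment satisfies each clause.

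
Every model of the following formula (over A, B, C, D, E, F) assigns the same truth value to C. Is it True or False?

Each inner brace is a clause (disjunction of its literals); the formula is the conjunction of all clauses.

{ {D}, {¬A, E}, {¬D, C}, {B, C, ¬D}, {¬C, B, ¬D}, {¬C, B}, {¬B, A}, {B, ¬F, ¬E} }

Suppose C = False.
(D) alone gives D = True.
Now (¬D) is unsatisfied and unit — conflict.
So every satisfying assignment has C = True.

True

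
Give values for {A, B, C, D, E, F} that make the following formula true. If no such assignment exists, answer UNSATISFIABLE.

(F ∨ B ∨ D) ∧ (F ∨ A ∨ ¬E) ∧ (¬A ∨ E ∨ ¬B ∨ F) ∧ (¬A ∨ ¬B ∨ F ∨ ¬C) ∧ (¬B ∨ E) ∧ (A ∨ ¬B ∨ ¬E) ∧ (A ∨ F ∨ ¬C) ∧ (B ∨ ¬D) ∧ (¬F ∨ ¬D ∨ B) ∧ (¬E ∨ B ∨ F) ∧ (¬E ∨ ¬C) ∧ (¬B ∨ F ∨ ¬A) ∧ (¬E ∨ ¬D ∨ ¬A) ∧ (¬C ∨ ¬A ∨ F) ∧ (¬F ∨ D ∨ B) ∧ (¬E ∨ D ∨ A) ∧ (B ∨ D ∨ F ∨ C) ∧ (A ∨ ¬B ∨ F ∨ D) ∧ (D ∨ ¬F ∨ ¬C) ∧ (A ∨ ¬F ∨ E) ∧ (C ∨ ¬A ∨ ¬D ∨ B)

A ↦ True, B ↦ True, C ↦ False, D ↦ False, E ↦ True, F ↦ True

Try B = True.
From the singleton clause (E), E = True.
From the singleton clause (A), A = True.
From the singleton clause (¬C), C = False.
From the singleton clause (F), F = True.
From the singleton clause (¬D), D = False.
All clauses are satisfied.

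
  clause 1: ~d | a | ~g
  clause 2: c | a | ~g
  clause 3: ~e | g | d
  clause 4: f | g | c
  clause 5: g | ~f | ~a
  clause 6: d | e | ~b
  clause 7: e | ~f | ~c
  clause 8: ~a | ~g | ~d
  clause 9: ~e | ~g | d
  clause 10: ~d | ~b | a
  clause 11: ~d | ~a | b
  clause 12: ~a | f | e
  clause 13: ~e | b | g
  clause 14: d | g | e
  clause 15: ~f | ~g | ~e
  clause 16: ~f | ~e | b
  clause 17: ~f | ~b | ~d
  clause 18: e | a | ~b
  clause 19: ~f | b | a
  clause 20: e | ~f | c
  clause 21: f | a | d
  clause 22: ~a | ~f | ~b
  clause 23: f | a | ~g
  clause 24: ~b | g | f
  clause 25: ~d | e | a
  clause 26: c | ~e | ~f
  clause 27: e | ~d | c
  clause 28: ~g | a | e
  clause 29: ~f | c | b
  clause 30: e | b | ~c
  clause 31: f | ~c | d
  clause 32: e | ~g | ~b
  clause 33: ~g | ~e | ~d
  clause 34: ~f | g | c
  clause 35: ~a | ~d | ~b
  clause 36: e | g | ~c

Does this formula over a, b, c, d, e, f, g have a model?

Case d = 0:
Case e = 0:
Unit clause (~b) forces b = 0.
Unit clause (g) forces g = 1.
Unit clause (a) forces a = 1.
Unit clause (f) forces f = 1.
Unit clause (~c) forces c = 0.
That conflicts with the unit clause (c).
Undo e and try e = 1.
Unit clause (g) forces g = 1.
That conflicts with the unit clause (~g).
Either choice for e ends in contradiction.
Undo d and try d = 1.
Case a = 1:
Unit clause (~g) forces g = 0.
Unit clause (~f) forces f = 0.
Unit clause (c) forces c = 1.
Unit clause (b) forces b = 1.
That conflicts with the unit clause (~b).
Undo a and try a = 0.
Unit clause (~g) forces g = 0.
Unit clause (~b) forces b = 0.
Unit clause (~e) forces e = 0.
That conflicts with the unit clause (e).
Either choice for a ends in contradiction.
Either choice for d ends in contradiction.
No assignment satisfies every clause.

No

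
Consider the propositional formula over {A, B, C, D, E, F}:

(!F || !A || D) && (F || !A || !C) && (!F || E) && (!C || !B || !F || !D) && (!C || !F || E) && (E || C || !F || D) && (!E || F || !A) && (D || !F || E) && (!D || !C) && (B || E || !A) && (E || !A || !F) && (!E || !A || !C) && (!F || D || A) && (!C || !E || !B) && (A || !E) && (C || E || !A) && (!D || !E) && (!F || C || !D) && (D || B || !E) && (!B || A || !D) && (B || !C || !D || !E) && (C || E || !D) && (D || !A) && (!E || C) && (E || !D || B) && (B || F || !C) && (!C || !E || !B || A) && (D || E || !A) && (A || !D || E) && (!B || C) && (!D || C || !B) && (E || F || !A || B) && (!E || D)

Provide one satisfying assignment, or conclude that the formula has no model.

Try F = false.
Try A = false.
(!E) alone gives E = false.
(!D) alone gives D = false.
Try B = false.
(!C) alone gives C = false.
Every clause now holds.

A ↦ false,  B ↦ false,  C ↦ false,  D ↦ false,  E ↦ false,  F ↦ false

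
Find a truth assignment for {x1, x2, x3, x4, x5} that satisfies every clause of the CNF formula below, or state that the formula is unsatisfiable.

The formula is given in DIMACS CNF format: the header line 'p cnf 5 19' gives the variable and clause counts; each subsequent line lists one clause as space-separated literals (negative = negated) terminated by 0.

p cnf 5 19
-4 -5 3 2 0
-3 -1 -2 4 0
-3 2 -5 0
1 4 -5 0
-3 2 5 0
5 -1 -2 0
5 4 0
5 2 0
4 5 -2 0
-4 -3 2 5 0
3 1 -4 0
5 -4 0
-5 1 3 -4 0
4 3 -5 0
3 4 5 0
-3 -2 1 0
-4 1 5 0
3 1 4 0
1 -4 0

x1: True,  x2: True,  x3: True,  x4: True,  x5: True

Try x5 = True.
Try x3 = True.
From the singleton clause (x2), x2 = True.
From the singleton clause (x1), x1 = True.
From the singleton clause (x4), x4 = True.
Every clause now holds.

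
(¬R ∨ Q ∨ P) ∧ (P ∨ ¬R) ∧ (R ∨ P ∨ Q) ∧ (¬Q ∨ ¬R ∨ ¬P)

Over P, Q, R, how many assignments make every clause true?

4

There are 2^3 = 8 truth assignments over (P, Q, R).
Check each against the 4 clauses (columns in the order P, Q, R):
  F F F  ✗ fails (R ∨ P ∨ Q)
  F F T  ✗ fails (¬R ∨ Q ∨ P)
  F T F  ✓ satisfies all
  F T T  ✗ fails (P ∨ ¬R)
  T F F  ✓ satisfies all
  T F T  ✓ satisfies all
  T T F  ✓ satisfies all
  T T T  ✗ fails (¬Q ∨ ¬R ∨ ¬P)
4 of the 8 rows are models.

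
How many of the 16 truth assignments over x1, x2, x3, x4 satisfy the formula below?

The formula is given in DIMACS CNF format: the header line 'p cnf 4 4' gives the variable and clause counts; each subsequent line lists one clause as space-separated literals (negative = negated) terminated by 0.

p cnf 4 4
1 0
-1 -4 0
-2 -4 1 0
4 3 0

There are 2^4 = 16 truth assignments over (x1, x2, x3, x4).
Check each against the 4 clauses (columns in the order x1, x2, x3, x4):
  F F F F  ✗ fails (x1)
  F F F T  ✗ fails (x1)
  F F T F  ✗ fails (x1)
  F F T T  ✗ fails (x1)
  F T F F  ✗ fails (x1)
  F T F T  ✗ fails (x1)
  F T T F  ✗ fails (x1)
  F T T T  ✗ fails (x1)
  T F F F  ✗ fails (x4 ∨ x3)
  T F F T  ✗ fails (¬x1 ∨ ¬x4)
  T F T F  ✓ satisfies all
  T F T T  ✗ fails (¬x1 ∨ ¬x4)
  T T F F  ✗ fails (x4 ∨ x3)
  T T F T  ✗ fails (¬x1 ∨ ¬x4)
  T T T F  ✓ satisfies all
  T T T T  ✗ fails (¬x1 ∨ ¬x4)
2 of the 16 rows are models.

2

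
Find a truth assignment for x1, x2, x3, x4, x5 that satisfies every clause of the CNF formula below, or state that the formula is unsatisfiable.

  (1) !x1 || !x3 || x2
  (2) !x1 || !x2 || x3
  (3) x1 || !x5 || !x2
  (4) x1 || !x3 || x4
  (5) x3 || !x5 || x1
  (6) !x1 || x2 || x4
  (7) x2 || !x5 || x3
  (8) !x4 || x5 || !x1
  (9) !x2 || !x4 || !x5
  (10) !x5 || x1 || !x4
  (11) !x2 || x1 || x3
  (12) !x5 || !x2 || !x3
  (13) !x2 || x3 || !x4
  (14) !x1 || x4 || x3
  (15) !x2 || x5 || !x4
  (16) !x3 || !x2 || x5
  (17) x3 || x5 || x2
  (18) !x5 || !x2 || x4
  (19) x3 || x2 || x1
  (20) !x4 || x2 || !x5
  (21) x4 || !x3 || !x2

x1: false,  x2: false,  x3: true,  x4: true,  x5: false

Case x1 = false:
Case x5 = false:
Case x3 = true:
Unit clause (x4) forces x4 = true.
Unit clause (!x2) forces x2 = false.
Every clause now holds.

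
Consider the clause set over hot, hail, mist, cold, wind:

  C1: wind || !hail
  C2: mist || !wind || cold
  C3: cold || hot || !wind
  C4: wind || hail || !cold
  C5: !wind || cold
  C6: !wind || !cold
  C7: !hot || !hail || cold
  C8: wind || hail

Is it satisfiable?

Suppose wind = true.
Unit clause (cold) forces cold = true.
That conflicts with the unit clause (!cold).
That branch fails; take wind = false instead.
Unit clause (!hail) forces hail = false.
That conflicts with the unit clause (hail).
Neither wind = true nor wind = false works.
No assignment satisfies every clause.

Unsatisfiable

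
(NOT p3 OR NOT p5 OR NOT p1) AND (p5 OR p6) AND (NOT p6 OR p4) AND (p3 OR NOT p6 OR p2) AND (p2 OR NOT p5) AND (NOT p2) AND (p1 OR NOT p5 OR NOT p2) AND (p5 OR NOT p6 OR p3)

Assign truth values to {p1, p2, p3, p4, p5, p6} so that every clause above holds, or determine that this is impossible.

(NOT p2) alone gives p2 = false.
(NOT p5) alone gives p5 = false.
(p6) alone gives p6 = true.
(p4) alone gives p4 = true.
(p3) alone gives p3 = true.
No clause remains; p1 is free.

p1=false,  p2=false,  p3=true,  p4=true,  p5=false,  p6=true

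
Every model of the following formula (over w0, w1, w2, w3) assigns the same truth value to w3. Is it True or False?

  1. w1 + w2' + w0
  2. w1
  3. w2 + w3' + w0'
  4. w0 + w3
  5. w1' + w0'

Suppose w3 = 0.
From the singleton clause (w1), w1 = 1.
From the singleton clause (w0), w0 = 1.
That conflicts with the unit clause (w0').
So every satisfying assignment has w3 = True.

True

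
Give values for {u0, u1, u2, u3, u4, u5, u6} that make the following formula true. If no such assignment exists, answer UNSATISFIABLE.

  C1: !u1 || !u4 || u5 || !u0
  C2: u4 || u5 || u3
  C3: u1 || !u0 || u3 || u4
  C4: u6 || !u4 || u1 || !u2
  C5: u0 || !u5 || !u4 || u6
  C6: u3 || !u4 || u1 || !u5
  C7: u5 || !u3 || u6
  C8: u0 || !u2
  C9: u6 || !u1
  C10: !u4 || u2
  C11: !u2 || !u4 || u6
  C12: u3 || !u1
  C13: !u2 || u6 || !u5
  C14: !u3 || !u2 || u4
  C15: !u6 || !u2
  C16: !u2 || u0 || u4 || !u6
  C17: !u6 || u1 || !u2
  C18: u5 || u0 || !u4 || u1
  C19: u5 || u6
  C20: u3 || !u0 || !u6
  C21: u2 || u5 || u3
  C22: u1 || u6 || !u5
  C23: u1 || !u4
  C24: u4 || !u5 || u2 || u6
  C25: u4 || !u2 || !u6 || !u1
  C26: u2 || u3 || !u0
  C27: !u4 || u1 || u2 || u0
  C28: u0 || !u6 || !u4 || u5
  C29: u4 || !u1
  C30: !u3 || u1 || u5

Case u0 = true:
Case u6 = true:
(!u2) alone gives u2 = false.
(!u4) alone gives u4 = false.
(u3) alone gives u3 = true.
(!u1) alone gives u1 = false.
(u5) alone gives u5 = true.
All clauses are satisfied.

u0 ↦ true,  u1 ↦ false,  u2 ↦ false,  u3 ↦ true,  u4 ↦ false,  u5 ↦ true,  u6 ↦ true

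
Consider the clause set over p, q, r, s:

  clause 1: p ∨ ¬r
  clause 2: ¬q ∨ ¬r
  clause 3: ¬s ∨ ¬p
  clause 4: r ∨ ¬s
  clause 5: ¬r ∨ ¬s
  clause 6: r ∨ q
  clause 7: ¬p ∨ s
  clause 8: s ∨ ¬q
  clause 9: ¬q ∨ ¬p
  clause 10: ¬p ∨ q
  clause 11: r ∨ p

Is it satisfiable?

Branch on p: set p = True.
From the singleton clause (¬s), s = False.
That conflicts with the unit clause (s).
Backtrack on p: now try p = False.
From the singleton clause (¬r), r = False.
That conflicts with the unit clause (r).
Both values of p lead to a conflict.
No assignment satisfies every clause.

Unsatisfiable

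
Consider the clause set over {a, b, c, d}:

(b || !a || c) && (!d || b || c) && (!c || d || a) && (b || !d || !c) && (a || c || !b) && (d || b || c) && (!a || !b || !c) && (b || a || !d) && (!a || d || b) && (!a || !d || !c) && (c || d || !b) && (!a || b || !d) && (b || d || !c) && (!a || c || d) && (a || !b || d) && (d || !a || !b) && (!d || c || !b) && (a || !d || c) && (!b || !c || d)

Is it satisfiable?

Try b = true.
Try a = false.
From the singleton clause (c), c = true.
From the singleton clause (d), d = true.
Every clause now holds.
A satisfying assignment: a ↦ false,  b ↦ true,  c ↦ true,  d ↦ true.

Yes, satisfiable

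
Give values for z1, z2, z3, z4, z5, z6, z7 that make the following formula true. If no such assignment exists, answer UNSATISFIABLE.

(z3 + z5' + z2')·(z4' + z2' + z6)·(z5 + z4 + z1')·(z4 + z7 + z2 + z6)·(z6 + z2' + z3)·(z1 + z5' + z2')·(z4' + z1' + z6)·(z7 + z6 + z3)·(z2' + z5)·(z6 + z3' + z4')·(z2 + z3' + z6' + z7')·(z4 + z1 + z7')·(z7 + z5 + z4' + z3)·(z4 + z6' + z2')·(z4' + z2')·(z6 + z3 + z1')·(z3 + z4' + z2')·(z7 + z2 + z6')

Try z2 = 1.
(z5) alone gives z5 = 1.
(z3) alone gives z3 = 1.
(z1) alone gives z1 = 1.
(z4') alone gives z4 = 0.
(z6') alone gives z6 = 0.
No clause remains; z7 is free.

z1 ↦ 1; z2 ↦ 1; z3 ↦ 1; z4 ↦ 0; z5 ↦ 1; z6 ↦ 0; z7 ↦ 1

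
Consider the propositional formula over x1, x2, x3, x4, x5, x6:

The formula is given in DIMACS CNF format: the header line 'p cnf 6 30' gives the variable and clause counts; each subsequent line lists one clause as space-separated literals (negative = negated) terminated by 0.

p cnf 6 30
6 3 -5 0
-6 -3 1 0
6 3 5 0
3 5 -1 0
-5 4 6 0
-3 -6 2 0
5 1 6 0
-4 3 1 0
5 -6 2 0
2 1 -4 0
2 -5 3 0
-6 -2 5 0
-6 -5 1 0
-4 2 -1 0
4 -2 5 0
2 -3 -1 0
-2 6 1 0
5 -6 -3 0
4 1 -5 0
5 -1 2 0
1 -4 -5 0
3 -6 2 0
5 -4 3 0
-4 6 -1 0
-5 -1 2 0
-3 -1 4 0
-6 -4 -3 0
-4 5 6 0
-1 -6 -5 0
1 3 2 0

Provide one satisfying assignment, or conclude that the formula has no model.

UNSATISFIABLE

Try x6 = True.
Try x3 = False.
The clause (x2) is unit, so x2 = True.
The clause (x5) is unit, so x5 = True.
The clause (x1) is unit, so x1 = True.
That conflicts with the unit clause (¬x1).
So x3 must be the other value — set x3 = True.
The clause (x1) is unit, so x1 = True.
The clause (x2) is unit, so x2 = True.
The clause (x5) is unit, so x5 = True.
That conflicts with the unit clause (¬x5).
Both values of x3 lead to a conflict.
So x6 must be the other value — set x6 = False.
Try x3 = True.
Try x5 = False.
The clause (x1) is unit, so x1 = True.
The clause (x2) is unit, so x2 = True.
The clause (x4) is unit, so x4 = True.
That conflicts with the unit clause (¬x4).
So x5 must be the other value — set x5 = True.
The clause (x4) is unit, so x4 = True.
The clause (x1) is unit, so x1 = True.
That conflicts with the unit clause (¬x1).
Both values of x5 lead to a conflict.
So x3 must be the other value — set x3 = False.
The clause (¬x5) is unit, so x5 = False.
That conflicts with the unit clause (x5).
Both values of x3 lead to a conflict.
Both values of x6 lead to a conflict.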